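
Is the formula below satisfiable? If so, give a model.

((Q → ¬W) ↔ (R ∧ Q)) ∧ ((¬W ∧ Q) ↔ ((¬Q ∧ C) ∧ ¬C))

Q: True; C: False; R: False; W: True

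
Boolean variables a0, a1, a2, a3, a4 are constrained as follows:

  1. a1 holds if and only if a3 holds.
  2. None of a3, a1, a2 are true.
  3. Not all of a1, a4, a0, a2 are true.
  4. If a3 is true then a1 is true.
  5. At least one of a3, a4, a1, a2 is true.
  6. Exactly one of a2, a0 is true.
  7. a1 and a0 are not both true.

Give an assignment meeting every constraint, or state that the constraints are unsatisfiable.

a0 = True; a1 = False; a2 = False; a3 = False; a4 = True

  (1) a1=F, a3=F — same ✓
  (2) {a3, a1, a2}: 0 true — none ✓
  (3) {a1, a4, a0, a2}: 2/4 true — not all ✓
  (4) a3=F ⇒ a1: vacuous ✓
  (5) {a3, a4, a1, a2}: 1 true — at least one ✓
  (6) {a2, a0}: 1 true — exactly one ✓
  (7) a1=F, a0=T — not both ✓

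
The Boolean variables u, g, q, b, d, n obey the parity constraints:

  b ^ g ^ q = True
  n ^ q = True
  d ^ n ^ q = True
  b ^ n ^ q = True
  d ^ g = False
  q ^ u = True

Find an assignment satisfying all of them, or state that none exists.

u = False, g = False, q = True, b = False, d = False, n = False

b ^ g ^ q = F ^ F ^ T = True ✓
n ^ q = F ^ T = True ✓
d ^ n ^ q = F ^ F ^ T = True ✓
b ^ n ^ q = F ^ F ^ T = True ✓
d ^ g = F ^ F = False ✓
q ^ u = T ^ F = True ✓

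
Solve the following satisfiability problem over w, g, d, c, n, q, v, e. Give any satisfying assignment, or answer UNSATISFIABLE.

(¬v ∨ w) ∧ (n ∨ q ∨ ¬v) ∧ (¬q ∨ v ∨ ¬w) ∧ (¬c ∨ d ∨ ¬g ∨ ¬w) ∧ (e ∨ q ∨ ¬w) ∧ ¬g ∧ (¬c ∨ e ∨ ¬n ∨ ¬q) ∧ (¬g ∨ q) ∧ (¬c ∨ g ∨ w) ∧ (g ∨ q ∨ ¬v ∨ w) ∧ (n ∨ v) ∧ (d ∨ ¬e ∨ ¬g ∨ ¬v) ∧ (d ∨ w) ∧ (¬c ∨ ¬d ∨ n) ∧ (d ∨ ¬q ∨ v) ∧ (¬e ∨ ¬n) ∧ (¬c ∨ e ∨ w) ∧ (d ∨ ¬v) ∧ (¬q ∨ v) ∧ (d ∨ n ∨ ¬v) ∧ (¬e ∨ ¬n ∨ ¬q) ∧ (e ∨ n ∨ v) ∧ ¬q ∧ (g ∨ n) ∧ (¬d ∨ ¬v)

w = False; g = False; d = True; c = False; n = True; q = False; v = False; e = False

Unit clause (¬g) forces g = False.
Unit clause (¬q) forces q = False.
In (g ∨ n) only n is left, so n = True.
In (¬e ∨ ¬n) only ¬e is left, so e = False.
In (e ∨ q ∨ ¬w) only ¬w is left, so w = False.
In (¬c ∨ g ∨ w) only ¬c is left, so c = False.
In (g ∨ q ∨ ¬v ∨ w) only ¬v is left, so v = False.
In (d ∨ w) only d is left, so d = True.
All clauses satisfied.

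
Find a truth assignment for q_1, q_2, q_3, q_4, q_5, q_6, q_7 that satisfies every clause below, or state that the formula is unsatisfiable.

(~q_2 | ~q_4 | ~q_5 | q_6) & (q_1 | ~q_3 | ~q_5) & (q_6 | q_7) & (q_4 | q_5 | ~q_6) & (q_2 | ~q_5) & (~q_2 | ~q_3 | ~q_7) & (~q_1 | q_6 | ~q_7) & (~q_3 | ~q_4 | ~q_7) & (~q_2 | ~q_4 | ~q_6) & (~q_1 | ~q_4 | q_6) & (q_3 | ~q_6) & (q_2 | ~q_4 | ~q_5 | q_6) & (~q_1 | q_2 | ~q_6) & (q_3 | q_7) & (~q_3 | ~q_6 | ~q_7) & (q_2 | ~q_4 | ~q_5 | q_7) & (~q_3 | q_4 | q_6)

q_1=T, q_2=T, q_3=T, q_4=F, q_5=T, q_6=T, q_7=F

Set q_1 = True.
Try q_2 = False:
  (q_2 | ~q_5) forces q_5 = False.
  (~q_1 | q_2 | ~q_6) forces q_6 = False.
  (q_6 | q_7) forces q_7 = True.
  clause (~q_1 | q_6 | ~q_7) is falsified — backtrack.
So q_2 = True.
Try q_3 = False:
  (q_3 | ~q_6) forces q_6 = False.
  (q_6 | q_7) forces q_7 = True.
  clause (~q_1 | q_6 | ~q_7) is falsified — backtrack.
So q_3 = True.
  then (~q_2 | ~q_3 | ~q_7) forces q_7 = False.
  then (q_6 | q_7) forces q_6 = True.
  then (~q_2 | ~q_4 | ~q_6) forces q_4 = False.
  then (q_4 | q_5 | ~q_6) forces q_5 = True.
All clauses satisfied.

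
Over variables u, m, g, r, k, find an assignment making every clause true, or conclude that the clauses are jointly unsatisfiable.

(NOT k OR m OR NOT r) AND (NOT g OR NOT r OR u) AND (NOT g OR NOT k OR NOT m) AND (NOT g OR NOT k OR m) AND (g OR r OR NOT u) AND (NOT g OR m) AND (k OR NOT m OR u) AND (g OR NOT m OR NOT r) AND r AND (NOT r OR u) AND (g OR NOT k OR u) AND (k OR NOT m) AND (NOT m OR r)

u=T, m=F, g=F, r=T, k=F

Unit clause (r) forces r = True.
In (NOT r OR u) only u is left, so u = True.
Try m = True:
  (g OR NOT m OR NOT r) forces g = True.
  (NOT g OR NOT k OR NOT m) forces k = False.
  clause (k OR NOT m) is falsified — backtrack.
So m = False.
  then (NOT k OR m OR NOT r) forces k = False.
  then (NOT g OR m) forces g = False.
All clauses satisfied.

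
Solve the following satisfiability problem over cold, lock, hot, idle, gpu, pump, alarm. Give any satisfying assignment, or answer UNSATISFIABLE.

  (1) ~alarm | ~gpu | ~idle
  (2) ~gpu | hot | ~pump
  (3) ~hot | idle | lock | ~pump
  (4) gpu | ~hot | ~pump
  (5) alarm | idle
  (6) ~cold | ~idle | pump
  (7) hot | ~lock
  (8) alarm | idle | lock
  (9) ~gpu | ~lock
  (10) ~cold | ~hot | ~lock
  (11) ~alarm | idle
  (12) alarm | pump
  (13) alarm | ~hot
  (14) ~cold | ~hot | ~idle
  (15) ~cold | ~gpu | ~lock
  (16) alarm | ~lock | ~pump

Set cold = False.
Set lock = False.
Set hot = False.
Try idle = False:
  (alarm | idle) forces alarm = True.
  clause (~alarm | idle) is falsified — backtrack.
So idle = True.
Set gpu = False.
Set pump = True.
Set alarm = False.
All clauses satisfied.

cold=F; lock=F; hot=F; idle=T; gpu=F; pump=T; alarm=F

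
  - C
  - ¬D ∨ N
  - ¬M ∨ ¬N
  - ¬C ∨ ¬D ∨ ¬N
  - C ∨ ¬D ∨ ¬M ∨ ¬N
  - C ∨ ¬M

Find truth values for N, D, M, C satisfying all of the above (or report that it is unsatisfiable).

Unit clause (C) forces C = True.
Set N = False.
  then (¬D ∨ N) forces D = False.
Set M = False.
Check each clause:
  (C): C holds.
  (¬D ∨ N): ¬D holds.
  (¬M ∨ ¬N): ¬M holds.
  (¬C ∨ ¬D ∨ ¬N): ¬D holds.
  (C ∨ ¬D ∨ ¬M ∨ ¬N): C holds.
  (C ∨ ¬M): C holds.
All clauses satisfied.

N = False; D = False; M = False; C = True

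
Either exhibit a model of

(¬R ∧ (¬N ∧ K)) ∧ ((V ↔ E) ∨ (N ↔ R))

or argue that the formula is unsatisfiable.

K: True, V: True, N: False, E: False, R: False

  ¬R ∧ (¬N ∧ K) = True
    ¬R = True
    ¬N ∧ K = True
      ¬N = True
  (V ↔ E) ∨ (N ↔ R) = True
    V ↔ E = False
    N ↔ R = True
Both conjuncts True, so the formula holds.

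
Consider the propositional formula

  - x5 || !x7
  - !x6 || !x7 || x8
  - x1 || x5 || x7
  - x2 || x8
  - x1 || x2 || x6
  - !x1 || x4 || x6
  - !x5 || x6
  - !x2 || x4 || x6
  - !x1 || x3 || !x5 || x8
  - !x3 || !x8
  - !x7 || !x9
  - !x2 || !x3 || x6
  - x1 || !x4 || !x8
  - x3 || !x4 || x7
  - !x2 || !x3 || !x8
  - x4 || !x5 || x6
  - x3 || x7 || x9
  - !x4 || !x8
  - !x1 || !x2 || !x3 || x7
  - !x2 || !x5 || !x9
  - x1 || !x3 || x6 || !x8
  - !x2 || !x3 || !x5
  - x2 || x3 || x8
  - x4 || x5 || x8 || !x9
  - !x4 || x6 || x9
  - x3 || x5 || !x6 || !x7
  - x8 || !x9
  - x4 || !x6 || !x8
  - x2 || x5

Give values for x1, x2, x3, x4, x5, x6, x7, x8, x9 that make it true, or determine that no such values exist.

The formula is unsatisfiable.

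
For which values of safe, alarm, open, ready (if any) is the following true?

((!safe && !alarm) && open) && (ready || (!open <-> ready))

safe=F, alarm=F, open=T, ready=F

  (!safe && !alarm) && open = True
    !safe && !alarm = True
      !safe = True
      !alarm = True
  ready || (!open <-> ready) = True
    !open <-> ready = True
      !open = False
Both conjuncts True, so the formula holds.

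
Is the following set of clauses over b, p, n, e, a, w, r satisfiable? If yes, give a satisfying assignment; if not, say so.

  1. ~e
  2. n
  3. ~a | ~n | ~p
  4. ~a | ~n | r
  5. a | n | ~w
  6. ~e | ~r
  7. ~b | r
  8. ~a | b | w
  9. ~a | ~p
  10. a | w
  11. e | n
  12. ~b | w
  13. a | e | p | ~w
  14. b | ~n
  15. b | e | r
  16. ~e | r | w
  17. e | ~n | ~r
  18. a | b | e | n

No satisfying assignment exists.

Case n = True:
  (~e) forces e = False.
  (b | ~n) forces b = True.
  (~b | r) forces r = True.
  Clause (e | ~n | ~r) is falsified — contradiction.
Case n = False:
  Clause (n) is falsified — contradiction.
Both cases fail, so the formula is unsatisfiable.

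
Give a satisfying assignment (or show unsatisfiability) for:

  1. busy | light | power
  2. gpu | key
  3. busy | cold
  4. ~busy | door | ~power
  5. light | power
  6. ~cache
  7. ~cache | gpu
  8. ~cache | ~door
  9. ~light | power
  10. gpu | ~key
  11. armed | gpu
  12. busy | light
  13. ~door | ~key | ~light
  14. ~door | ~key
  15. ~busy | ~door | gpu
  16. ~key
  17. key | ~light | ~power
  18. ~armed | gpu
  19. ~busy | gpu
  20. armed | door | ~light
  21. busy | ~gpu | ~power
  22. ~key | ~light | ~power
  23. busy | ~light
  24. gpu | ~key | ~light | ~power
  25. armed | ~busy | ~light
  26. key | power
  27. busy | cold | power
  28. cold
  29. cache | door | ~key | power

armed: True, cold: True, door: True, key: False, gpu: True, cache: False, light: False, busy: True, power: True

Unit clause (~cache) forces cache = False.
Unit clause (~key) forces key = False.
In (key | power) only power is left, so power = True.
Unit clause (cold) forces cold = True.
In (gpu | key) only gpu is left, so gpu = True.
In (key | ~light | ~power) only ~light is left, so light = False.
In (busy | ~gpu | ~power) only busy is left, so busy = True.
In (~busy | door | ~power) only door is left, so door = True.
Set armed = True.
All clauses satisfied.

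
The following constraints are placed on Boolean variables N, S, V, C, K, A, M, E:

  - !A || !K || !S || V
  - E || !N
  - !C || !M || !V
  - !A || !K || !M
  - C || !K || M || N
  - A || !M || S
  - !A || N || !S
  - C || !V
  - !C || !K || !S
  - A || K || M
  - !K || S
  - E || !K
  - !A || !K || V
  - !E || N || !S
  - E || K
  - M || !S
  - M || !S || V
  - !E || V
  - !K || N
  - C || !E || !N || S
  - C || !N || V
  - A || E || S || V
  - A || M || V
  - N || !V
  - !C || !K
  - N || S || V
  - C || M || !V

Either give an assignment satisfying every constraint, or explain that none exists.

Try N = False:
  (!K || N) forces K = False.
  (E || K) forces E = True.
  (!E || N || !S) forces S = False.
  (!E || V) forces V = True.
  clause (N || !V) is falsified — backtrack.
So N = True.
  then (E || !N) forces E = True.
  then (!E || V) forces V = True.
  then (C || !V) forces C = True.
  then (!C || !K) forces K = False.
  then (!C || !M || !V) forces M = False.
  then (A || K || M) forces A = True.
  then (M || !S) forces S = False.
All clauses satisfied.

N: True, S: False, V: True, C: True, K: False, A: True, M: False, E: True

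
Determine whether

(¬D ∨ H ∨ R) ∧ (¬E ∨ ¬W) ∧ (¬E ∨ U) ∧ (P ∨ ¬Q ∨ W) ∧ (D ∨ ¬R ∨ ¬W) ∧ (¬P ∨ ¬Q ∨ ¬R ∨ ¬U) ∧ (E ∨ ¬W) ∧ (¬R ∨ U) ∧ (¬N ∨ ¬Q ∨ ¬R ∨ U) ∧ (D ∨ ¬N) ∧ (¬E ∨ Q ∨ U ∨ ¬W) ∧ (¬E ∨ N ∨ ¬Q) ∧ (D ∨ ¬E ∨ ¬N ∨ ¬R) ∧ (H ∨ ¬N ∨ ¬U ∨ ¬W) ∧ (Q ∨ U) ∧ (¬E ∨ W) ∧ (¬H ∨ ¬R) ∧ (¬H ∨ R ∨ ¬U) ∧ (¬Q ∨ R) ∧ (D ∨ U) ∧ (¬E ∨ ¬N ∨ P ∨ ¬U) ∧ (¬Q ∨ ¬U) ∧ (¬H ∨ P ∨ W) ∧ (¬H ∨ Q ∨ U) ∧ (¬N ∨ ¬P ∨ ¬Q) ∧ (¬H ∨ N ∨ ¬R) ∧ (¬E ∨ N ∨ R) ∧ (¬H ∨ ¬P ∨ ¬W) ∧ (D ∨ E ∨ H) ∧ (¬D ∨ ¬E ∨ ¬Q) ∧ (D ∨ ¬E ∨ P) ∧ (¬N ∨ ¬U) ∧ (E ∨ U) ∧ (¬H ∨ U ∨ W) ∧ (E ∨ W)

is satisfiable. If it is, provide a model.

No satisfying assignment exists.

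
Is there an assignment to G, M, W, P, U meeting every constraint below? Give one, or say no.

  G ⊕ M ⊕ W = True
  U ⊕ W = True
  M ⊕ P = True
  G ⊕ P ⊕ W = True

Adding constraints 1, 3, 4 mod 2: every variable appears an even number of times on the left, so the left side is 0.
But the right sides sum to 1 (mod 2). 0 ≠ 1 — the system is inconsistent.

Unsatisfiable — no assignment works.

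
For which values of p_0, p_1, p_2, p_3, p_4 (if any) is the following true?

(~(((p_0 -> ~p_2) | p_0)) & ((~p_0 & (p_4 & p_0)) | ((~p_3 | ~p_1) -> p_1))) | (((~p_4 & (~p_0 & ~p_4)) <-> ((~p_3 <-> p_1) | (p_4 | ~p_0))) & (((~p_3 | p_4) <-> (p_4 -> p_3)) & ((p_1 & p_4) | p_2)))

p_0 = False, p_1 = True, p_2 = True, p_3 = False, p_4 = False

  (~(((p_0 -> ~p_2) | p_0)) & ((~p_0 & (p_4 & p_0)) | ((~p_3 | ~p_1) -> p_1))) | (((~p_4 & (~p_0 & ~p_4)) <-> ((~p_3 <-> p_1) | (p_4 | ~p_0))) & (((~p_3 | p_4) <-> (p_4 -> p_3)) & ((p_1 & p_4) | p_2))) = True
    ~(((p_0 -> ~p_2) | p_0)) & ((~p_0 & (p_4 & p_0)) | ((~p_3 | ~p_1) -> p_1)) = False
      ~(((p_0 -> ~p_2) | p_0)) = False
        (p_0 -> ~p_2) | p_0 = True
          p_0 -> ~p_2 = True
            ~p_2 = False
      (~p_0 & (p_4 & p_0)) | ((~p_3 | ~p_1) -> p_1) = True
        ~p_0 & (p_4 & p_0) = False
          ~p_0 = True
          p_4 & p_0 = False
        (~p_3 | ~p_1) -> p_1 = True
          ~p_3 | ~p_1 = True
            ~p_3 = True
            ~p_1 = False
    ((~p_4 & (~p_0 & ~p_4)) <-> ((~p_3 <-> p_1) | (p_4 | ~p_0))) & (((~p_3 | p_4) <-> (p_4 -> p_3)) & ((p_1 & p_4) | p_2)) = True
      (~p_4 & (~p_0 & ~p_4)) <-> ((~p_3 <-> p_1) | (p_4 | ~p_0)) = True
        ~p_4 & (~p_0 & ~p_4) = True
          ~p_4 = True
          ~p_0 & ~p_4 = True
            ~p_0 = True
            ~p_4 = True
        (~p_3 <-> p_1) | (p_4 | ~p_0) = True
          ~p_3 <-> p_1 = True
            ~p_3 = True
          p_4 | ~p_0 = True
            ~p_0 = True
      ((~p_3 | p_4) <-> (p_4 -> p_3)) & ((p_1 & p_4) | p_2) = True
        (~p_3 | p_4) <-> (p_4 -> p_3) = True
          ~p_3 | p_4 = True
            ~p_3 = True
          p_4 -> p_3 = True
        (p_1 & p_4) | p_2 = True
          p_1 & p_4 = False
The formula evaluates to True.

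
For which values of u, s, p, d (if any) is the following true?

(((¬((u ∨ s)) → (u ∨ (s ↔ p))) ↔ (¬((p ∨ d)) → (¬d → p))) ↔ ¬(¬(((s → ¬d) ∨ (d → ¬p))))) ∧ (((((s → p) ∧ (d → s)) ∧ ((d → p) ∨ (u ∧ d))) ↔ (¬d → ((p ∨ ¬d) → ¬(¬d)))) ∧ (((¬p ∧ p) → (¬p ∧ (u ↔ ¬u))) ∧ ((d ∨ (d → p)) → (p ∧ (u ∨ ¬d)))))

Case p = True: the formula simplifies to ((¬((u ∨ s)) → (u ∨ s)) ↔ ¬(¬(((s → ¬d) ∨ ¬d)))) ∧ (((d → s) ↔ (¬d → ¬(¬d))) ∧ (u ∨ ¬d)).
  d = True: simplifies to ((¬((u ∨ s)) → (u ∨ s)) ↔ ¬(¬(¬s))) ∧ (s ∧ u).
    s = True: the conjunct (¬((u ∨ s)) → (u ∨ s)) ↔ ¬(¬(¬s)) becomes (False → True) ↔ ¬True = False.
    s = False: the conjunct s is False.
  d = False: the conjunct (d → s) ↔ (¬d → ¬(¬d)) becomes (False → s) ↔ (True → False) = False.
Case p = False: the formula simplifies to ((¬((u ∨ s)) → (u ∨ ¬s)) ↔ (¬d → d)) ∧ ((((¬s ∧ (d → s)) ∧ (¬d ∨ (u ∧ d))) ↔ (¬d → (¬d → ¬(¬d)))) ∧ ¬((d ∨ ¬d))).
  d = True: the conjunct ¬((d ∨ ¬d)) becomes ¬((True ∨ False)) = False.
  d = False: the conjunct ¬((d ∨ ¬d)) becomes ¬((False ∨ True)) = False.
Both cases fail — unsatisfiable.

No satisfying assignment exists.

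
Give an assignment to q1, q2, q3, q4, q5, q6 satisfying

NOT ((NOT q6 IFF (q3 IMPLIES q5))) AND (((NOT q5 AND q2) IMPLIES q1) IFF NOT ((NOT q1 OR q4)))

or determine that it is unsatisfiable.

q1 = False; q2 = True; q3 = True; q4 = True; q5 = False; q6 = False

  NOT ((NOT q6 IFF (q3 IMPLIES q5))) = True
    NOT q6 IFF (q3 IMPLIES q5) = False
      NOT q6 = True
      q3 IMPLIES q5 = False
  ((NOT q5 AND q2) IMPLIES q1) IFF NOT ((NOT q1 OR q4)) = True
    (NOT q5 AND q2) IMPLIES q1 = False
      NOT q5 AND q2 = True
        NOT q5 = True
    NOT ((NOT q1 OR q4)) = False
      NOT q1 OR q4 = True
        NOT q1 = True
Both conjuncts True, so the formula holds.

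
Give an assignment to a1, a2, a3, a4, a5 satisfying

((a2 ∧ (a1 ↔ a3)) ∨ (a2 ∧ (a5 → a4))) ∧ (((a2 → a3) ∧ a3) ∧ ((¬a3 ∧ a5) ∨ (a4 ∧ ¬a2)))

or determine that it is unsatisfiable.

Case a3 = True: the formula simplifies to ((a2 ∧ a1) ∨ (a2 ∧ (a5 → a4))) ∧ (a4 ∧ ¬a2).
  a2 = True: the conjunct ¬a2 is False.
  a2 = False: the conjunct (a2 ∧ a1) ∨ (a2 ∧ (a5 → a4)) becomes (False ∧ a1) ∨ (False ∧ (a5 → a4)) = False.
Case a3 = False: the conjunct a3 is False.
Both cases fail — unsatisfiable.

Unsatisfiable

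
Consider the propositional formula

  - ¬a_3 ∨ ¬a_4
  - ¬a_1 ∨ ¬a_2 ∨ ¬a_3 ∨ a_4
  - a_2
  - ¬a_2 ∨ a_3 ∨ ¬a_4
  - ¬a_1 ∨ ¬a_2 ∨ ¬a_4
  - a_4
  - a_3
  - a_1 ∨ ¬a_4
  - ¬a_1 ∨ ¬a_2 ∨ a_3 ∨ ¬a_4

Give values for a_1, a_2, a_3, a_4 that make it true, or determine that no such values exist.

Unsatisfiable — no assignment works.

Case a_3 = True:
  (¬a_3 ∨ ¬a_4) forces a_4 = False.
  Clause (a_4) is falsified — contradiction.
Case a_3 = False:
  Clause (a_3) is falsified — contradiction.
Both cases fail, so the formula is unsatisfiable.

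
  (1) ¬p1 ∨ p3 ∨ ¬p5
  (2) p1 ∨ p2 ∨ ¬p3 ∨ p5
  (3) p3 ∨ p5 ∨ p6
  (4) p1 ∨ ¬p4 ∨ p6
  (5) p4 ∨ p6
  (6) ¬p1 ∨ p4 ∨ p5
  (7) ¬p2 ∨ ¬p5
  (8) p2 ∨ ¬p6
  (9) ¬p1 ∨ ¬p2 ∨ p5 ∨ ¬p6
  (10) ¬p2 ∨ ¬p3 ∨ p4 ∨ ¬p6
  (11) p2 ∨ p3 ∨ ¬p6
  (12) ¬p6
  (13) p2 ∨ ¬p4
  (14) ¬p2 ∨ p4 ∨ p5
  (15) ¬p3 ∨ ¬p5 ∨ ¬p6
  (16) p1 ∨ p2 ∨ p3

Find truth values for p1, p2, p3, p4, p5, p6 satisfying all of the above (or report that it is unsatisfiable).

Unit clause (¬p6) forces p6 = False.
In (p4 ∨ p6) only p4 is left, so p4 = True.
In (p2 ∨ ¬p4) only p2 is left, so p2 = True.
In (p1 ∨ ¬p4 ∨ p6) only p1 is left, so p1 = True.
In (¬p2 ∨ ¬p5) only ¬p5 is left, so p5 = False.
In (p3 ∨ p5 ∨ p6) only p3 is left, so p3 = True.
All clauses satisfied.

p1: True, p2: True, p3: True, p4: True, p5: False, p6: False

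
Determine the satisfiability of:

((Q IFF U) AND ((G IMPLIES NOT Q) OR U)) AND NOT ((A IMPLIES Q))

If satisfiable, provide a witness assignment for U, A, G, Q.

U = False, A = True, G = False, Q = False

  (Q IFF U) AND ((G IMPLIES NOT Q) OR U) = True
    Q IFF U = True
    (G IMPLIES NOT Q) OR U = True
      G IMPLIES NOT Q = True
        NOT Q = True
  NOT ((A IMPLIES Q)) = True
    A IMPLIES Q = False
Both conjuncts True, so the formula holds.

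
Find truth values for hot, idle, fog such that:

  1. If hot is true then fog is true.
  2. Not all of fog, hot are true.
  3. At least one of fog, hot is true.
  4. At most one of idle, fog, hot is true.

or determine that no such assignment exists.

hot: False, idle: False, fog: True

  (1) hot=F ⇒ fog: vacuous ✓
  (2) {fog, hot}: 1/2 true — not all ✓
  (3) {fog, hot}: 1 true — at least one ✓
  (4) {idle, fog, hot}: 1 true — at most one ✓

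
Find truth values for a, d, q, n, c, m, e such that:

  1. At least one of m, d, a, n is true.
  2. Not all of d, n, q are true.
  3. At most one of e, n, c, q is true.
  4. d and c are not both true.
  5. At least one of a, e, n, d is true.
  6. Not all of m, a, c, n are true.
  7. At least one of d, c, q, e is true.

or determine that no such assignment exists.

a=F, d=T, q=F, n=F, c=F, m=T, e=F

  (1) {m, d, a, n}: 2 true — at least one ✓
  (2) {d, n, q}: 1/3 true — not all ✓
  (3) {e, n, c, q}: 0 true — at most one ✓
  (4) d=T, c=F — not both ✓
  (5) {a, e, n, d}: 1 true — at least one ✓
  (6) {m, a, c, n}: 1/4 true — not all ✓
  (7) {d, c, q, e}: 1 true — at least one ✓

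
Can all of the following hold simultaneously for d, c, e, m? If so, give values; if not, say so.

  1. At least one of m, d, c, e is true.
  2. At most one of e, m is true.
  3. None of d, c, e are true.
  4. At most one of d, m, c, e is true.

d=F, c=F, e=F, m=T

  (1) {m, d, c, e}: 1 true — at least one ✓
  (2) {e, m}: 1 true — at most one ✓
  (3) {d, c, e}: 0 true — none ✓
  (4) {d, m, c, e}: 1 true — at most one ✓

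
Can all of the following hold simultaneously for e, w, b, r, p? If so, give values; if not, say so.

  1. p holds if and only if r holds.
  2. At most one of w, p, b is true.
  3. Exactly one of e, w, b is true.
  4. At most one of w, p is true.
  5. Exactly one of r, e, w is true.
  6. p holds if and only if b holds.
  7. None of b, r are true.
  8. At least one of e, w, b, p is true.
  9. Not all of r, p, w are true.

e=F, w=T, b=F, r=F, p=F

  (1) p=F, r=F — same ✓
  (2) {w, p, b}: 1 true — at most one ✓
  (3) {e, w, b}: 1 true — exactly one ✓
  (4) {w, p}: 1 true — at most one ✓
  (5) {r, e, w}: 1 true — exactly one ✓
  (6) p=F, b=F — same ✓
  (7) {b, r}: 0 true — none ✓
  (8) {e, w, b, p}: 1 true — at least one ✓
  (9) {r, p, w}: 1/3 true — not all ✓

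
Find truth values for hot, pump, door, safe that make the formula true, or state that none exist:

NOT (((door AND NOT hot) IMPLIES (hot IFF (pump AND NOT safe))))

hot: False; pump: True; door: True; safe: False

  NOT (((door AND NOT hot) IMPLIES (hot IFF (pump AND NOT safe)))) = True
    (door AND NOT hot) IMPLIES (hot IFF (pump AND NOT safe)) = False
      door AND NOT hot = True
        NOT hot = True
      hot IFF (pump AND NOT safe) = False
        pump AND NOT safe = True
          NOT safe = True
The formula evaluates to True.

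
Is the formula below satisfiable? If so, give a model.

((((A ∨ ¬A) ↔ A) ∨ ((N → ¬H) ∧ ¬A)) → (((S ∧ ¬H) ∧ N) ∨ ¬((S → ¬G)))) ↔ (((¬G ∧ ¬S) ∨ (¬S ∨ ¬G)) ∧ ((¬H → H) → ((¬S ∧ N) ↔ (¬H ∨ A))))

S = True, H = True, G = False, A = True, N = False

  ((((A ∨ ¬A) ↔ A) ∨ ((N → ¬H) ∧ ¬A)) → (((S ∧ ¬H) ∧ N) ∨ ¬((S → ¬G)))) ↔ (((¬G ∧ ¬S) ∨ (¬S ∨ ¬G)) ∧ ((¬H → H) → ((¬S ∧ N) ↔ (¬H ∨ A)))) = True
    (((A ∨ ¬A) ↔ A) ∨ ((N → ¬H) ∧ ¬A)) → (((S ∧ ¬H) ∧ N) ∨ ¬((S → ¬G))) = False
      ((A ∨ ¬A) ↔ A) ∨ ((N → ¬H) ∧ ¬A) = True
        (A ∨ ¬A) ↔ A = True
          A ∨ ¬A = True
            ¬A = False
        (N → ¬H) ∧ ¬A = False
          N → ¬H = True
            ¬H = False
          ¬A = False
      ((S ∧ ¬H) ∧ N) ∨ ¬((S → ¬G)) = False
        (S ∧ ¬H) ∧ N = False
          S ∧ ¬H = False
            ¬H = False
        ¬((S → ¬G)) = False
          S → ¬G = True
            ¬G = True
    ((¬G ∧ ¬S) ∨ (¬S ∨ ¬G)) ∧ ((¬H → H) → ((¬S ∧ N) ↔ (¬H ∨ A))) = False
      (¬G ∧ ¬S) ∨ (¬S ∨ ¬G) = True
        ¬G ∧ ¬S = False
          ¬G = True
          ¬S = False
        ¬S ∨ ¬G = True
          ¬S = False
          ¬G = True
      (¬H → H) → ((¬S ∧ N) ↔ (¬H ∨ A)) = False
        ¬H → H = True
          ¬H = False
        (¬S ∧ N) ↔ (¬H ∨ A) = False
          ¬S ∧ N = False
            ¬S = False
          ¬H ∨ A = True
            ¬H = False
The formula evaluates to True.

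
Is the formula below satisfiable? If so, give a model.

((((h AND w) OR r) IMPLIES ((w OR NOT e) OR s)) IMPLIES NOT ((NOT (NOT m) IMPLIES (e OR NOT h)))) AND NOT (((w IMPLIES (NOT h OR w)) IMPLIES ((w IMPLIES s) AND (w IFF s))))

e = False; w = True; m = True; r = False; h = True; s = False

  (((h AND w) OR r) IMPLIES ((w OR NOT e) OR s)) IMPLIES NOT ((NOT (NOT m) IMPLIES (e OR NOT h))) = True
    ((h AND w) OR r) IMPLIES ((w OR NOT e) OR s) = True
      (h AND w) OR r = True
        h AND w = True
      (w OR NOT e) OR s = True
        w OR NOT e = True
          NOT e = True
    NOT ((NOT (NOT m) IMPLIES (e OR NOT h))) = True
      NOT (NOT m) IMPLIES (e OR NOT h) = False
        NOT (NOT m) = True
          NOT m = False
        e OR NOT h = False
          NOT h = False
  NOT (((w IMPLIES (NOT h OR w)) IMPLIES ((w IMPLIES s) AND (w IFF s)))) = True
    (w IMPLIES (NOT h OR w)) IMPLIES ((w IMPLIES s) AND (w IFF s)) = False
      w IMPLIES (NOT h OR w) = True
        NOT h OR w = True
          NOT h = False
      (w IMPLIES s) AND (w IFF s) = False
        w IMPLIES s = False
        w IFF s = False
Both conjuncts True, so the formula holds.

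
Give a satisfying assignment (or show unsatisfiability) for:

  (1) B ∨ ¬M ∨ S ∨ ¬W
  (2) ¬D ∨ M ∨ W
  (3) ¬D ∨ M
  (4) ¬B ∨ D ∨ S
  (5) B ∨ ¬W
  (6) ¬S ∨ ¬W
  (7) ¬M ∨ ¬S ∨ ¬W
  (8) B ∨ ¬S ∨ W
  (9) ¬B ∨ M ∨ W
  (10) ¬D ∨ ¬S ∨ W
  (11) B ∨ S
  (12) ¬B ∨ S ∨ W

B=T; W=F; M=T; S=T; D=F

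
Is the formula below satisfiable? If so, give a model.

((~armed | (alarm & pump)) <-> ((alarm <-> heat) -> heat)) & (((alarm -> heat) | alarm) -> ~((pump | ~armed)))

pump = False, heat = False, alarm = False, armed = True

  (~armed | (alarm & pump)) <-> ((alarm <-> heat) -> heat) = True
    ~armed | (alarm & pump) = False
      ~armed = False
      alarm & pump = False
    (alarm <-> heat) -> heat = False
      alarm <-> heat = True
  ((alarm -> heat) | alarm) -> ~((pump | ~armed)) = True
    (alarm -> heat) | alarm = True
      alarm -> heat = True
    ~((pump | ~armed)) = True
      pump | ~armed = False
        ~armed = False
Both conjuncts True, so the formula holds.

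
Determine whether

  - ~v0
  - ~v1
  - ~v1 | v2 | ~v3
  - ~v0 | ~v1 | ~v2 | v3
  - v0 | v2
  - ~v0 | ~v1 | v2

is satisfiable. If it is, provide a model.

v0 = False, v1 = False, v2 = True, v3 = False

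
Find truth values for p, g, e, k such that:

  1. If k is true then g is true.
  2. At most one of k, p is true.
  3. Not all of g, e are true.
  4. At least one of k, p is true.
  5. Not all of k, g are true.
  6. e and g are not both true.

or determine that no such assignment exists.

p = True, g = False, e = False, k = False

  (1) k=F ⇒ g: vacuous ✓
  (2) {k, p}: 1 true — at most one ✓
  (3) {g, e}: 0/2 true — not all ✓
  (4) {k, p}: 1 true — at least one ✓
  (5) {k, g}: 0/2 true — not all ✓
  (6) e=F, g=F — not both ✓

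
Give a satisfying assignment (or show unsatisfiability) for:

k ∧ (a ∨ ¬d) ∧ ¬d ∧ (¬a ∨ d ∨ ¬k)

k = True; a = False; d = False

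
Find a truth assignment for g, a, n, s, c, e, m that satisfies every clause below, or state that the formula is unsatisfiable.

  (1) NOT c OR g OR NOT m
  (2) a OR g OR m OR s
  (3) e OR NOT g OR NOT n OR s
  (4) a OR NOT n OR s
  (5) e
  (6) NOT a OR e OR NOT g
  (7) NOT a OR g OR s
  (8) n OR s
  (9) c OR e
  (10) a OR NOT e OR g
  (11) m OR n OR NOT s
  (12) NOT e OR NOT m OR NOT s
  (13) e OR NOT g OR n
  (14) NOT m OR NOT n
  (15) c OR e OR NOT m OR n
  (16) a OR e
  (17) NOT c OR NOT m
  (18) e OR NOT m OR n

g: True; a: True; n: True; s: True; c: True; e: True; m: False

Unit clause (e) forces e = True.
Set g = True.
Set a = True.
Try n = False:
  (n OR s) forces s = True.
  (m OR n OR NOT s) forces m = True.
  clause (NOT e OR NOT m OR NOT s) is falsified — backtrack.
So n = True.
  then (NOT m OR NOT n) forces m = False.
Set s = True.
Set c = True.
All clauses satisfied.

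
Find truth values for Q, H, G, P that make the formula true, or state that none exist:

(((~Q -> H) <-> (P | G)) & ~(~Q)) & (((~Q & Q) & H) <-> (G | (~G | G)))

The conjunct ((~Q & Q) & H) <-> (G | (~G | G)) is unsatisfiable on its own:
  Q=F, H=F, G=F: evaluates to False.
  Q=F, H=F, G=T: evaluates to False.
  Q=F, H=T, G=F: evaluates to False.
  Q=F, H=T, G=T: evaluates to False.
  Q=T, H=F, G=F: evaluates to False.
  Q=T, H=F, G=T: evaluates to False.
  Q=T, H=T, G=F: evaluates to False.
  Q=T, H=T, G=T: evaluates to False.
So the whole conjunction is unsatisfiable.

Unsatisfiable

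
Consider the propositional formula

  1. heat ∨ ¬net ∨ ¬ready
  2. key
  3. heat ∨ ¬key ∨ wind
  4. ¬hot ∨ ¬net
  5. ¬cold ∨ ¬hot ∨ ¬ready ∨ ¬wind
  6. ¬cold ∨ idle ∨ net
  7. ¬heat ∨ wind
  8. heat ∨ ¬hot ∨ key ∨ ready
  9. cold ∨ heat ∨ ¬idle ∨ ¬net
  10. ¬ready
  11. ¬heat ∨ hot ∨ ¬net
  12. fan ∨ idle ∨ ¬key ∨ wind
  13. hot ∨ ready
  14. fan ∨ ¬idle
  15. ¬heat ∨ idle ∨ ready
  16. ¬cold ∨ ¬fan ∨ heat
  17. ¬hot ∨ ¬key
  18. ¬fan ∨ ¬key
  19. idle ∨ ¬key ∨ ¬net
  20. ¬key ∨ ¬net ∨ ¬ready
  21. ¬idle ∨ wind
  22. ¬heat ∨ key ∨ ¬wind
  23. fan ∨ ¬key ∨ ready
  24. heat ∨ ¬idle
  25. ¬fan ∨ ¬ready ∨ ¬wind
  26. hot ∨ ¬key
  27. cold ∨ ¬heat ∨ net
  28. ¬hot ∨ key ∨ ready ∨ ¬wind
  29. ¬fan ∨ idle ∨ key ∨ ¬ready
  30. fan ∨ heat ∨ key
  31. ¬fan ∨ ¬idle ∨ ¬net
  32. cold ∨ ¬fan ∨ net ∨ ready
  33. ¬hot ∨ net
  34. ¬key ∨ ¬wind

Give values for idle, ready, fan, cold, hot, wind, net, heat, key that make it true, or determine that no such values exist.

Case ready = True:
  Clause (¬ready) is falsified — contradiction.
Case ready = False:
  (key) forces key = True.
  (hot ∨ ready) forces hot = True.
  Clause (¬hot ∨ ¬key) is falsified — contradiction.
Both cases fail, so the formula is unsatisfiable.

Unsatisfiable — no assignment works.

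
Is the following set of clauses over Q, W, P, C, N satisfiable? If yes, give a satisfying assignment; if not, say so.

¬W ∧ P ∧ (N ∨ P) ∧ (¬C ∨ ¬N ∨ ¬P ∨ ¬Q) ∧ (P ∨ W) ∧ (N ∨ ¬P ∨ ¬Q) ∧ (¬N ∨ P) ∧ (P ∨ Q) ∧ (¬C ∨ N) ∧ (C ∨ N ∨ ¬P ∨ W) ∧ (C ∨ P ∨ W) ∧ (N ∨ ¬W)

Unit clause (¬W) forces W = False.
Unit clause (P) forces P = True.
Set Q = True.
  then (N ∨ ¬P ∨ ¬Q) forces N = True.
  then (¬C ∨ ¬N ∨ ¬P ∨ ¬Q) forces C = False.
All clauses satisfied.

Q = True, W = False, P = True, C = False, N = True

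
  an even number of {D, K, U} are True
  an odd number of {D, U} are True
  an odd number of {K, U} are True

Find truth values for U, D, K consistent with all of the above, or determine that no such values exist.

U = False, D = True, K = True

{D, K, U}: 2 true → even ✓
{D, U}: 1 true → odd ✓
{K, U}: 1 true → odd ✓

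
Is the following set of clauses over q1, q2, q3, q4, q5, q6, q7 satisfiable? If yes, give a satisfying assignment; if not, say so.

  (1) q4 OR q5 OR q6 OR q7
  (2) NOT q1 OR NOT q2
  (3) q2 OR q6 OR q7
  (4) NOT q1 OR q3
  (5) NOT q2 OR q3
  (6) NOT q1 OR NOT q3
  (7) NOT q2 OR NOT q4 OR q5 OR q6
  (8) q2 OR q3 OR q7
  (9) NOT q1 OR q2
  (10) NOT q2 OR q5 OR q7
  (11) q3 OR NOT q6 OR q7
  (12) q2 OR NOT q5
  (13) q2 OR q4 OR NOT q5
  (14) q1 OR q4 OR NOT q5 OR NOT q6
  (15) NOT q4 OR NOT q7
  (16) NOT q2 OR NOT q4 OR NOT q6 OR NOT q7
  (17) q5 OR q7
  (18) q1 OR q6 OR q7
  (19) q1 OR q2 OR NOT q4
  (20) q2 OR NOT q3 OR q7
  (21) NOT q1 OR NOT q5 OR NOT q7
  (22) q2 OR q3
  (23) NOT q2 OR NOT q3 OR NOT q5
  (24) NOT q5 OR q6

q1 = False; q2 = True; q3 = True; q4 = False; q5 = False; q6 = False; q7 = True

Try q1 = True:
  (NOT q1 OR NOT q2) forces q2 = False.
  clause (NOT q1 OR q2) is falsified — backtrack.
So q1 = False.
Set q2 = True.
  then (NOT q2 OR q3) forces q3 = True.
  then (NOT q2 OR NOT q3 OR NOT q5) forces q5 = False.
  then (NOT q2 OR q5 OR q7) forces q7 = True.
  then (NOT q4 OR NOT q7) forces q4 = False.
Set q6 = False.
All clauses satisfied.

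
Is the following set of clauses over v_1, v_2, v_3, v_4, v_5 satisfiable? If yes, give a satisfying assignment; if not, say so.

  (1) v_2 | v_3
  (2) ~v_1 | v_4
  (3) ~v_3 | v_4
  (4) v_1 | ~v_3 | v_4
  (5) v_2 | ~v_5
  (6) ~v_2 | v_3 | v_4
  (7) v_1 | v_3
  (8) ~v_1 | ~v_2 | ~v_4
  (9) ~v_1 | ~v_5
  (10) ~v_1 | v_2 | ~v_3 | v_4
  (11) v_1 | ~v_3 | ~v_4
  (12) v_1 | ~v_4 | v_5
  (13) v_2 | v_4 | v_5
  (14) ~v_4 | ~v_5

Try v_1 = False:
  (v_1 | v_3) forces v_3 = True.
  (~v_3 | v_4) forces v_4 = True.
  clause (v_1 | ~v_3 | ~v_4) is falsified — backtrack.
So v_1 = True.
  then (~v_1 | v_4) forces v_4 = True.
  then (~v_1 | ~v_2 | ~v_4) forces v_2 = False.
  then (~v_1 | ~v_5) forces v_5 = False.
  then (v_2 | v_3) forces v_3 = True.
All clauses satisfied.

v_1=T, v_2=F, v_3=T, v_4=T, v_5=F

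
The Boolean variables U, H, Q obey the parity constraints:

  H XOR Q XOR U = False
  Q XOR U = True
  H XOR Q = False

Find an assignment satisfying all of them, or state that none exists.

U = False, H = True, Q = True

H XOR Q XOR U = T XOR T XOR F = False ✓
Q XOR U = T XOR F = True ✓
H XOR Q = T XOR T = False ✓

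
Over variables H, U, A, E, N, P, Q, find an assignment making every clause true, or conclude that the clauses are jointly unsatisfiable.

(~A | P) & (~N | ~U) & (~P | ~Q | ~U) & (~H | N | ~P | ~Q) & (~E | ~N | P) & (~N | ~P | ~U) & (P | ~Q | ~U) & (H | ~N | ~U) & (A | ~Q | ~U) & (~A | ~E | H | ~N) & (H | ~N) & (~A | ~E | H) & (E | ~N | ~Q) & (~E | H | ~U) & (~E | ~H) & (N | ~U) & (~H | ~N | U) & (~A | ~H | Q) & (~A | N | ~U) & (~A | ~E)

Set H = False.
  then (H | ~N) forces N = False.
  then (N | ~U) forces U = False.
Set A = False.
Set E = False.
Set P = True.
Set Q = False.
All clauses satisfied.

H = False; U = False; A = False; E = False; N = False; P = True; Q = False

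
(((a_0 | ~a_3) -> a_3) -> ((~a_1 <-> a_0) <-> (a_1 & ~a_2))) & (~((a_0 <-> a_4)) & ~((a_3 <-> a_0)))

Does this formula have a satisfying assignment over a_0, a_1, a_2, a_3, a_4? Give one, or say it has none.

a_0=F, a_1=F, a_2=T, a_3=T, a_4=T

  ((a_0 | ~a_3) -> a_3) -> ((~a_1 <-> a_0) <-> (a_1 & ~a_2)) = True
    (a_0 | ~a_3) -> a_3 = True
      a_0 | ~a_3 = False
        ~a_3 = False
    (~a_1 <-> a_0) <-> (a_1 & ~a_2) = True
      ~a_1 <-> a_0 = False
        ~a_1 = True
      a_1 & ~a_2 = False
        ~a_2 = False
  ~((a_0 <-> a_4)) & ~((a_3 <-> a_0)) = True
    ~((a_0 <-> a_4)) = True
      a_0 <-> a_4 = False
    ~((a_3 <-> a_0)) = True
      a_3 <-> a_0 = False
Both conjuncts True, so the formula holds.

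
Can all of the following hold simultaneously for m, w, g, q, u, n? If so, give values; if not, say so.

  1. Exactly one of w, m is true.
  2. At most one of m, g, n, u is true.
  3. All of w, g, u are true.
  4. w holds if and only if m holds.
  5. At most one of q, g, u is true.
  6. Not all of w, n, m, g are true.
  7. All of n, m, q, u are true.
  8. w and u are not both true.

Unsatisfiable — no assignment works.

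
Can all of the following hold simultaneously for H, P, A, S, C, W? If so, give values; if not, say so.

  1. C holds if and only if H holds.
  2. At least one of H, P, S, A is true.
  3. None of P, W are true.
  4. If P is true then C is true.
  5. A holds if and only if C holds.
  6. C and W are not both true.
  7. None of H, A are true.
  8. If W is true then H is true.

H = False; P = False; A = False; S = True; C = False; W = False

  (1) C=F, H=F — same ✓
  (2) {H, P, S, A}: 1 true — at least one ✓
  (3) {P, W}: 0 true — none ✓
  (4) P=F ⇒ C: vacuous ✓
  (5) A=F, C=F — same ✓
  (6) C=F, W=F — not both ✓
  (7) {H, A}: 0 true — none ✓
  (8) W=F ⇒ H: vacuous ✓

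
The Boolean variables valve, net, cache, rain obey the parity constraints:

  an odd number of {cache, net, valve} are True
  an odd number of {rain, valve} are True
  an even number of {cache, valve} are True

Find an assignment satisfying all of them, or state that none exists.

valve = False, net = True, cache = False, rain = True

{cache, net, valve}: 1 true → odd ✓
{rain, valve}: 1 true → odd ✓
{cache, valve}: 0 true → even ✓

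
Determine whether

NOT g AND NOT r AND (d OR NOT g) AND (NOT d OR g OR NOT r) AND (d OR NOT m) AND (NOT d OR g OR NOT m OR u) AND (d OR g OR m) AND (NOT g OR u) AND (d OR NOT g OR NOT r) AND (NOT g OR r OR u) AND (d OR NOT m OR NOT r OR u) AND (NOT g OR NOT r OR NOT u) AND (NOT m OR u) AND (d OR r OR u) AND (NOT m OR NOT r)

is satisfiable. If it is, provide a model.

Unit clause (NOT g) forces g = False.
Unit clause (NOT r) forces r = False.
Set u = True.
Set m = True.
  then (d OR NOT m) forces d = True.
All clauses satisfied.

r = False, u = True, m = True, d = True, g = False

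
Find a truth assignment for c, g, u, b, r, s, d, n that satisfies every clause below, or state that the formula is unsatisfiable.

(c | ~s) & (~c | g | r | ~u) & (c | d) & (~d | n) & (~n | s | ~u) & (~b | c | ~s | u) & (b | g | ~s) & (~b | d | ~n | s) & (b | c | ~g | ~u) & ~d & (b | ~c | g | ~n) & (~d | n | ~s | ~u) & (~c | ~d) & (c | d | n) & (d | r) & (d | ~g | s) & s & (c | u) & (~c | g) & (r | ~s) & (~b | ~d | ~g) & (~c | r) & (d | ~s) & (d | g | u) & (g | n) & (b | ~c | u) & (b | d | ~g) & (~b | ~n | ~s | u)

No satisfying assignment exists.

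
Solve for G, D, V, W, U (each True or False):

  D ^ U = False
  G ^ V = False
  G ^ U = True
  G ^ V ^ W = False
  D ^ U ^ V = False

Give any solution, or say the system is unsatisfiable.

G: False, D: True, V: False, W: False, U: True

D ^ U = T ^ T = False ✓
G ^ V = F ^ F = False ✓
G ^ U = F ^ T = True ✓
G ^ V ^ W = F ^ F ^ F = False ✓
D ^ U ^ V = T ^ T ^ F = False ✓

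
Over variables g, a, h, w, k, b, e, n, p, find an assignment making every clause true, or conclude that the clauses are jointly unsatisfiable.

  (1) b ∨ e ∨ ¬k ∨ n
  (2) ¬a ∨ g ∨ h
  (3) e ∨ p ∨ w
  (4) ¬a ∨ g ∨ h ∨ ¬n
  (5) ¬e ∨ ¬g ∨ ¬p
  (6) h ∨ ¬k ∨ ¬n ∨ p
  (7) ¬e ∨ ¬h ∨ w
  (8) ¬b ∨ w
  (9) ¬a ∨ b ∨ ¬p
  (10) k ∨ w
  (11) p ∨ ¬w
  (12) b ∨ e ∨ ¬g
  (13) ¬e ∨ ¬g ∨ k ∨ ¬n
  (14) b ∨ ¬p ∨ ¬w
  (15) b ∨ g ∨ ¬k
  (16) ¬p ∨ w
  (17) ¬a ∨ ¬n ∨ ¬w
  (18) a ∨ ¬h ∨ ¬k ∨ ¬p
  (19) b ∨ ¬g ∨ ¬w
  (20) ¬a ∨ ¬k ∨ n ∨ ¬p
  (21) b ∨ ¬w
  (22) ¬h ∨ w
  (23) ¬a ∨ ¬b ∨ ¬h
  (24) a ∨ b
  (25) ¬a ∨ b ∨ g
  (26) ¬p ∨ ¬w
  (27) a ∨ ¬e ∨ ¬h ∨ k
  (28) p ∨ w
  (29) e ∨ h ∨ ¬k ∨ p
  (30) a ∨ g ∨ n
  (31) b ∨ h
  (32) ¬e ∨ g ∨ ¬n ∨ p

UNSATISFIABLE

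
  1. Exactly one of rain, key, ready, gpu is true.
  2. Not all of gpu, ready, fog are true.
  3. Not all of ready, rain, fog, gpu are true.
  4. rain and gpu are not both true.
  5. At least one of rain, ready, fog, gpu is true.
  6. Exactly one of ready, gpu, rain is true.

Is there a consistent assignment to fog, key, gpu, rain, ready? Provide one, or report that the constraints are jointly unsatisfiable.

fog = True; key = False; gpu = False; rain = True; ready = False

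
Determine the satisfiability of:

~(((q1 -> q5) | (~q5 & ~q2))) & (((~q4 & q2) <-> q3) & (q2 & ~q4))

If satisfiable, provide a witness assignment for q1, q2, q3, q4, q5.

q1 = True, q2 = True, q3 = True, q4 = False, q5 = False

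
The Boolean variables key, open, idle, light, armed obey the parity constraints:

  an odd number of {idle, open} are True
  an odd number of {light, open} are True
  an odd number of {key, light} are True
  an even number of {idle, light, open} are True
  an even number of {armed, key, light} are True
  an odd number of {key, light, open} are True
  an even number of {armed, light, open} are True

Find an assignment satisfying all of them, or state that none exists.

key: False, open: False, idle: True, light: True, armed: True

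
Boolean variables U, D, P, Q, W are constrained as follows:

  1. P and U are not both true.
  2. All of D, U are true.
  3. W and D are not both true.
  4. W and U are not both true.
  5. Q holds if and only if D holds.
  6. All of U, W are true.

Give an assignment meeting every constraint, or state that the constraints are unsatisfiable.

Case W = True:
  (2) forces D = True.
  Constraint (3) is violated (W=T, D=T) — contradiction.
Case W = False:
  Constraint (6) is violated (W=F) — contradiction.
Both cases fail — unsatisfiable.

No satisfying assignment exists.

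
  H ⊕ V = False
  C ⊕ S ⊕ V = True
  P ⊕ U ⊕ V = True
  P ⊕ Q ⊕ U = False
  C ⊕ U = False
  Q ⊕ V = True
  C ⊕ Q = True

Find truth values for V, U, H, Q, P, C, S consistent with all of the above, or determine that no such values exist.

V: True, U: True, H: True, Q: False, P: True, C: True, S: True

H ⊕ V = T ⊕ T = False ✓
C ⊕ S ⊕ V = T ⊕ T ⊕ T = True ✓
P ⊕ U ⊕ V = T ⊕ T ⊕ T = True ✓
P ⊕ Q ⊕ U = T ⊕ F ⊕ T = False ✓
C ⊕ U = T ⊕ T = False ✓
Q ⊕ V = F ⊕ T = True ✓
C ⊕ Q = T ⊕ F = True ✓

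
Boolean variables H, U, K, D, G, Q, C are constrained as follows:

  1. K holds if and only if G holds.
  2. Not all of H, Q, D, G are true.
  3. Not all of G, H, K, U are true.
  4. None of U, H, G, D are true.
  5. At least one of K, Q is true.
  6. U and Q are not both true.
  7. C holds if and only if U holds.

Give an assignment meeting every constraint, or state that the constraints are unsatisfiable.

H=F, U=F, K=F, D=F, G=F, Q=T, C=F

  (1) K=F, G=F — same ✓
  (2) {H, Q, D, G}: 1/4 true — not all ✓
  (3) {G, H, K, U}: 0/4 true — not all ✓
  (4) {U, H, G, D}: 0 true — none ✓
  (5) {K, Q}: 1 true — at least one ✓
  (6) U=F, Q=T — not both ✓
  (7) C=F, U=F — same ✓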